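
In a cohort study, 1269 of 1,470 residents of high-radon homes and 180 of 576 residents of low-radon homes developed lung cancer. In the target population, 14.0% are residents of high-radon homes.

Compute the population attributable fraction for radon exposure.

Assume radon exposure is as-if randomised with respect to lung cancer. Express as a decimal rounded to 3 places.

p₁ = P(outcome | exposed) = 1269/1470 = 0.86327
p₀ = P(outcome | unexposed) = 180/576 = 0.3125
Overall risk P(Y=1) = π·p₁ + (1−π)·p₀ = 0.14×0.86327 + 0.86×0.3125 = 0.38961.
Under exogeneity, PAF = [P(Y=1) − p₀] / P(Y=1).
PAF = (0.38961 − 0.3125) / 0.38961 ≈ 0.1979

PAF ≈ 0.198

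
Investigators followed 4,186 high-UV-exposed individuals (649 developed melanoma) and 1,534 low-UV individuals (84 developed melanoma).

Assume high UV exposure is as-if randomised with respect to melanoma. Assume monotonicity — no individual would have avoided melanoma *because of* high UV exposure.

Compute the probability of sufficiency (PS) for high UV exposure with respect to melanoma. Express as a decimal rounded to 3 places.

p₁ = P(outcome | exposed) = 649/4186 = 0.15504
p₀ = P(outcome | unexposed) = 84/1534 = 0.054759
Under exogeneity and monotonicity, PS = (p₁ − p₀) / (1 − p₀).
PS = (0.15504 − 0.054759) / (1 − 0.054759) = 0.10028 / 0.94524 ≈ 0.1061

PS ≈ 0.106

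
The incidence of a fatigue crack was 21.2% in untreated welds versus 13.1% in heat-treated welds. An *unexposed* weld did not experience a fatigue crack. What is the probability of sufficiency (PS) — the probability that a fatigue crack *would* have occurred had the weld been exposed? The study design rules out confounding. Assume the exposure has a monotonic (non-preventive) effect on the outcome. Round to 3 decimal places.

p₁ = 0.212, p₀ = 0.131.
Under exogeneity and monotonicity, PS = (p₁ − p₀) / (1 − p₀).
PS = (0.212 − 0.131) / (1 − 0.131) = 0.081 / 0.869 ≈ 0.0932

PS ≈ 0.093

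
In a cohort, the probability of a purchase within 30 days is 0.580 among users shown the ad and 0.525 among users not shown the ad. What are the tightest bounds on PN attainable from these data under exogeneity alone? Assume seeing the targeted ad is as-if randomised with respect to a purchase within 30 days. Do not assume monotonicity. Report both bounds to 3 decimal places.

Let p₁ = 0.58, p₀ = 0.525.
Under exogeneity alone the bounds on PN are max{0,(p₁−p₀)/p₁} ≤ PN ≤ min{1,(1−p₀)/p₁}.
  lower = (p₁ − p₀)/p₁ = 0.055 / 0.58 ≈ 0.0948
  upper = min{1, (1 − p₀)/p₁} = 0.475 / 0.58 ≈ 0.8190

0.095 ≤ PN ≤ 0.819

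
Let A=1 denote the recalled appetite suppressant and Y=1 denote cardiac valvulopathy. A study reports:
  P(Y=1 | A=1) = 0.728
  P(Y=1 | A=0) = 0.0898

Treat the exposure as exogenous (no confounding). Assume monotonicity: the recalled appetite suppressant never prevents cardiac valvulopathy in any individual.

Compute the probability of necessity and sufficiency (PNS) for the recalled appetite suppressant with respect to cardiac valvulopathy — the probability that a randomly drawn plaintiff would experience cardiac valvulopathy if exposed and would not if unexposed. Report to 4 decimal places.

PNS ≈ 0.6382

Let p₁ = 0.728, p₀ = 0.0898.
Under exogeneity and monotonicity, PNS = p₁ − p₀.
PNS = 0.728 − 0.0898 = 0.6382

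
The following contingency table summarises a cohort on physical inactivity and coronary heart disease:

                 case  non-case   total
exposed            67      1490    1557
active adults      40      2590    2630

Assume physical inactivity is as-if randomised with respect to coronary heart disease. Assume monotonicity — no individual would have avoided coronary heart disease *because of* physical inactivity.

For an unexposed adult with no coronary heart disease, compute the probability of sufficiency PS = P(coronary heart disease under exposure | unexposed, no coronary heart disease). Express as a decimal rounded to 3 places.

PS ≈ 0.028

p₁ = P(outcome | exposed) = 67/1557 = 0.043031
p₀ = P(outcome | unexposed) = 40/2630 = 0.015209
Under exogeneity and monotonicity, PS = (p₁ − p₀) / (1 − p₀).
PS = (0.043031 − 0.015209) / (1 − 0.015209) = 0.027822 / 0.98479 ≈ 0.0283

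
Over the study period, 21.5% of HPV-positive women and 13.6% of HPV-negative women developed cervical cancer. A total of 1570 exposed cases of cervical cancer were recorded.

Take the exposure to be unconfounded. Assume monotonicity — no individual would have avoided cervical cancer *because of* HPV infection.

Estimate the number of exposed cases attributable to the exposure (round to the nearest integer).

about 577 cases

p₁ = 0.215, p₀ = 0.136.
PN = (p₁ − p₀)/p₁ = (0.215 − 0.136) / 0.215 ≈ 0.36744.
Attributable cases ≈ PN × (exposed cases) = 0.36744 × 1570 ≈ 576.88.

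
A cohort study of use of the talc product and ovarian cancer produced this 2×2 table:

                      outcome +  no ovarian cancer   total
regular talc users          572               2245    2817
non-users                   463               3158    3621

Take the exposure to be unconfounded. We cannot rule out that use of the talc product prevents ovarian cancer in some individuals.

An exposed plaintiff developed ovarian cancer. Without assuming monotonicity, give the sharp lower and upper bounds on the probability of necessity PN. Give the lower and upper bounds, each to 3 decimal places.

p₁ = P(outcome | exposed) = 572/2817 = 0.20305
p₀ = P(outcome | unexposed) = 463/3621 = 0.12787
Under exogeneity alone the bounds on PN are max{0,(p₁−p₀)/p₁} ≤ PN ≤ min{1,(1−p₀)/p₁}.
  lower = (p₁ − p₀)/p₁ = 0.075188 / 0.20305 ≈ 0.3703
  upper = min{1, (1 − p₀)/p₁} = 0.87213 / 0.20305 ≈ 4.2951 → capped at 1

0.370 ≤ PN ≤ 1.000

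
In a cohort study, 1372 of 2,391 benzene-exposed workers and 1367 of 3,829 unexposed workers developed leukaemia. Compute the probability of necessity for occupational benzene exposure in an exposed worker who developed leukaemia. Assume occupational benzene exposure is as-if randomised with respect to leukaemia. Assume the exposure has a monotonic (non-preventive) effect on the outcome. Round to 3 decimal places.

PN ≈ 0.378

p₁ = P(outcome | exposed) = 1372/2391 = 0.57382
p₀ = P(outcome | unexposed) = 1367/3829 = 0.35701
Under exogeneity and monotonicity, PN = (p₁ − p₀) / p₁.
PN = (0.57382 − 0.35701) / 0.57382 = 0.21681 / 0.57382 ≈ 0.3778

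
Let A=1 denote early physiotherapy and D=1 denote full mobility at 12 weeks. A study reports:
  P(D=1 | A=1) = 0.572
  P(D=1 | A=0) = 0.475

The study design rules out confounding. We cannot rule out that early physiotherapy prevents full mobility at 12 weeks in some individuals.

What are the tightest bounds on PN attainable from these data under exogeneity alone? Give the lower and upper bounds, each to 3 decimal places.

Let p₁ = 0.572, p₀ = 0.475.
Under exogeneity alone the bounds on PN are max{0,(p₁−p₀)/p₁} ≤ PN ≤ min{1,(1−p₀)/p₁}.
  lower = (p₁ − p₀)/p₁ = 0.097 / 0.572 ≈ 0.1696
  upper = min{1, (1 − p₀)/p₁} = 0.525 / 0.572 ≈ 0.9178

0.170 ≤ PN ≤ 0.918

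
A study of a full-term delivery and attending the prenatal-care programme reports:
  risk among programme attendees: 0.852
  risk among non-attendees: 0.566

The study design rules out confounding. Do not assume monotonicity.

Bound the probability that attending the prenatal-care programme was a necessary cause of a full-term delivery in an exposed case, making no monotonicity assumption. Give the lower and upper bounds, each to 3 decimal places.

Let p₁ = 0.852, p₀ = 0.566.
Under exogeneity alone the bounds on PN are max{0,(p₁−p₀)/p₁} ≤ PN ≤ min{1,(1−p₀)/p₁}.
  lower = (p₁ − p₀)/p₁ = 0.286 / 0.852 ≈ 0.3357
  upper = min{1, (1 − p₀)/p₁} = 0.434 / 0.852 ≈ 0.5094

0.336 ≤ PN ≤ 0.509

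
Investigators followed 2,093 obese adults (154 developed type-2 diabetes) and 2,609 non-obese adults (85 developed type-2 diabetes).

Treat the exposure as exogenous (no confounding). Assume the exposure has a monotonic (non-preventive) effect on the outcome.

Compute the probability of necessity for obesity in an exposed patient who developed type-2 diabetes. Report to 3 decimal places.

p₁ = P(outcome | exposed) = 154/2093 = 0.073579
p₀ = P(outcome | unexposed) = 85/2609 = 0.03258
Under exogeneity and monotonicity, PN = (p₁ − p₀) / p₁.
PN = (0.073579 − 0.03258) / 0.073579 = 0.040999 / 0.073579 ≈ 0.5572

PN ≈ 0.557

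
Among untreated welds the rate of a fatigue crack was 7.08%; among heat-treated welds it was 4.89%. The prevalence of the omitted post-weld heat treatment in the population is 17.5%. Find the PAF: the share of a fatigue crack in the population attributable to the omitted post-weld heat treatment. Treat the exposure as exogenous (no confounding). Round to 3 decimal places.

PAF ≈ 0.073

p₁ = 0.0708, p₀ = 0.0489.
Overall risk P(Y=1) = π·p₁ + (1−π)·p₀ = 0.175×0.0708 + 0.825×0.0489 = 0.052732.
Under exogeneity, PAF = [P(Y=1) − p₀] / P(Y=1).
PAF = (0.052732 − 0.0489) / 0.052732 ≈ 0.0727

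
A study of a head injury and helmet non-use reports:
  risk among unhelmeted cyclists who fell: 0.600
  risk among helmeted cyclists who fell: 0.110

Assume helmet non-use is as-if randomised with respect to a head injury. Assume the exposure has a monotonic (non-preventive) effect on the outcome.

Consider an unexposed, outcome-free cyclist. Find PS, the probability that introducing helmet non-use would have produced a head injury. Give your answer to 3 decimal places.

PS ≈ 0.551

Let p₁ = 0.6, p₀ = 0.11.
Under exogeneity and monotonicity, PS = (p₁ − p₀) / (1 − p₀).
PS = (0.6 − 0.11) / (1 − 0.11) = 0.49 / 0.89 ≈ 0.5506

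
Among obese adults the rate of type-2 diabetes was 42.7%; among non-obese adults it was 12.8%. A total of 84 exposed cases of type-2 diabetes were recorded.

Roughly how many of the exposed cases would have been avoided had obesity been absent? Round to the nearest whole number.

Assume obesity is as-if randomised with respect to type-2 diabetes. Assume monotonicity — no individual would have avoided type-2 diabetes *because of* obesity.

about 59 cases

p₁ = 0.427, p₀ = 0.128.
PN = (p₁ − p₀)/p₁ = (0.427 − 0.128) / 0.427 ≈ 0.70023.
Attributable cases ≈ PN × (exposed cases) = 0.70023 × 84 ≈ 58.82.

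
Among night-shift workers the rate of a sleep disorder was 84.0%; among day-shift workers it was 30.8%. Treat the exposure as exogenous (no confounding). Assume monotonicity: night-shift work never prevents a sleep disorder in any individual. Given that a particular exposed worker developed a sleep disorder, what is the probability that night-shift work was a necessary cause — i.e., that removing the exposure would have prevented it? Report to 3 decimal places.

PN ≈ 0.633

p₁ = 0.84, p₀ = 0.308.
Under exogeneity and monotonicity, PN = (p₁ − p₀) / p₁.
PN = (0.84 − 0.308) / 0.84 = 0.532 / 0.84 ≈ 0.6333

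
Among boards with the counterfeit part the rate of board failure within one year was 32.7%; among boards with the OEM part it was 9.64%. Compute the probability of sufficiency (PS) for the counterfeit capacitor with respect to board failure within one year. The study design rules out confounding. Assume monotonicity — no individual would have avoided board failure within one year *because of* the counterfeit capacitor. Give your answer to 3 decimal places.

p₁ = 0.327, p₀ = 0.0964.
Under exogeneity and monotonicity, PS = (p₁ − p₀) / (1 − p₀).
PS = (0.327 − 0.0964) / (1 − 0.0964) = 0.2306 / 0.9036 ≈ 0.2552

PS ≈ 0.255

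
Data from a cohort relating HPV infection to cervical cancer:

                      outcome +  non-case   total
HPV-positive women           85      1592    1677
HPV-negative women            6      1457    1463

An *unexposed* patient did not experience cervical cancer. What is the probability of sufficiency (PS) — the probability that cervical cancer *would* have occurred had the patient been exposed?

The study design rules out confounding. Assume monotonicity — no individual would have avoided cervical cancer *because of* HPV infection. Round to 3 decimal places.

PS ≈ 0.047

p₁ = P(outcome | exposed) = 85/1677 = 0.050686
p₀ = P(outcome | unexposed) = 6/1463 = 0.0041012
Under exogeneity and monotonicity, PS = (p₁ − p₀) / (1 − p₀).
PS = (0.050686 − 0.0041012) / (1 − 0.0041012) = 0.046585 / 0.9959 ≈ 0.0468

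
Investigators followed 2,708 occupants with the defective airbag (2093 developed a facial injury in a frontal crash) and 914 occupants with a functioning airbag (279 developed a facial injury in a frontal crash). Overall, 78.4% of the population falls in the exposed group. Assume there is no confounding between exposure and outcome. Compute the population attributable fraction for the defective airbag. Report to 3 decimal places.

PAF ≈ 0.546

p₁ = P(outcome | exposed) = 2093/2708 = 0.7729
p₀ = P(outcome | unexposed) = 279/914 = 0.30525
Overall risk P(Y=1) = π·p₁ + (1−π)·p₀ = 0.784×0.7729 + 0.216×0.30525 = 0.67188.
Under exogeneity, PAF = [P(Y=1) − p₀] / P(Y=1).
PAF = (0.67188 − 0.30525) / 0.67188 ≈ 0.5457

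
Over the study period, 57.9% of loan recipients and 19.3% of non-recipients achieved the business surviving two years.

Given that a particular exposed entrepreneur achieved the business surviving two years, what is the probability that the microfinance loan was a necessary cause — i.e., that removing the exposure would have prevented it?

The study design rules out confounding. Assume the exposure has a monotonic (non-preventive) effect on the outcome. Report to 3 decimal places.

p₁ = 0.579, p₀ = 0.193.
Under exogeneity and monotonicity, PN = (p₁ − p₀) / p₁.
PN = (0.579 − 0.193) / 0.579 = 0.386 / 0.579 ≈ 0.6667

PN ≈ 0.667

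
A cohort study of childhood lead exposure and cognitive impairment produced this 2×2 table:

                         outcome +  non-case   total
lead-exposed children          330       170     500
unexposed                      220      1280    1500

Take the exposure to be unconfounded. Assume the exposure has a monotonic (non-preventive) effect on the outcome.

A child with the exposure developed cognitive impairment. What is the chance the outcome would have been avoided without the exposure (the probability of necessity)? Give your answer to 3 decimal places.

PN ≈ 0.778

p₁ = P(outcome | exposed) = 330/500 = 0.66
p₀ = P(outcome | unexposed) = 220/1500 = 0.14667
Under exogeneity and monotonicity, PN = (p₁ − p₀) / p₁.
PN = (0.66 − 0.14667) / 0.66 = 0.51333 / 0.66 ≈ 0.7778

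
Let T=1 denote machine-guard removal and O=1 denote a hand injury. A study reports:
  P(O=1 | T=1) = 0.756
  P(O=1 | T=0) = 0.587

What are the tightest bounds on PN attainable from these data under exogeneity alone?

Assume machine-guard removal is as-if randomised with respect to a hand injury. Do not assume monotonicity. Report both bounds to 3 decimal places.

0.224 ≤ PN ≤ 0.546

Let p₁ = 0.756, p₀ = 0.587.
Under exogeneity alone the bounds on PN are max{0,(p₁−p₀)/p₁} ≤ PN ≤ min{1,(1−p₀)/p₁}.
  lower = (p₁ − p₀)/p₁ = 0.169 / 0.756 ≈ 0.2235
  upper = min{1, (1 − p₀)/p₁} = 0.413 / 0.756 ≈ 0.5463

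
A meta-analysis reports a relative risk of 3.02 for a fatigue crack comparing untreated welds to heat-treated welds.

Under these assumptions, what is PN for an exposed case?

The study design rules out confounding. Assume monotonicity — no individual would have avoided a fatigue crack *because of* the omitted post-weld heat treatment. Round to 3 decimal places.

Under exogeneity and monotonicity, PN = (RR − 1) / RR = 1 − 1/RR.
PN = (3.02 − 1) / 3.02 = 2.02 / 3.02 ≈ 0.6689

PN ≈ 0.669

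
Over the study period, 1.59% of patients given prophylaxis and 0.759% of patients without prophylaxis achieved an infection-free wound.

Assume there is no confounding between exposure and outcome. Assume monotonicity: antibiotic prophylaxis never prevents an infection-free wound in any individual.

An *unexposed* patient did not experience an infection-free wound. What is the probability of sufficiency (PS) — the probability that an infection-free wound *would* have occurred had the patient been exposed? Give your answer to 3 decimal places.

p₁ = 0.0159, p₀ = 0.00759.
Under exogeneity and monotonicity, PS = (p₁ − p₀) / (1 − p₀).
PS = (0.0159 − 0.00759) / (1 − 0.00759) = 0.00831 / 0.99241 ≈ 0.0084

PS ≈ 0.008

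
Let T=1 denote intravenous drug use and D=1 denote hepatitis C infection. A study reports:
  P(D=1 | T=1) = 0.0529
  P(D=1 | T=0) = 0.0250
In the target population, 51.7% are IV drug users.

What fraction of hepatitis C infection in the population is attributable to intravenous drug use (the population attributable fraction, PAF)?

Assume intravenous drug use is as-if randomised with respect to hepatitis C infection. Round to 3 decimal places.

Let p₁ = 0.0529, p₀ = 0.025.
Overall risk P(Y=1) = π·p₁ + (1−π)·p₀ = 0.517×0.0529 + 0.483×0.025 = 0.039424.
Under exogeneity, PAF = [P(Y=1) − p₀] / P(Y=1).
PAF = (0.039424 − 0.025) / 0.039424 ≈ 0.3659

PAF ≈ 0.366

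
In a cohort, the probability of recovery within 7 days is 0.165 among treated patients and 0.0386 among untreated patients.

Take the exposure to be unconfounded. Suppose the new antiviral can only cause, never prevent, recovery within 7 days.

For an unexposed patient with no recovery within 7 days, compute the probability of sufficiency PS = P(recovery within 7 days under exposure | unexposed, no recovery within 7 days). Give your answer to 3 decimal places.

Let p₁ = 0.165, p₀ = 0.0386.
Under exogeneity and monotonicity, PS = (p₁ − p₀) / (1 − p₀).
PS = (0.165 − 0.0386) / (1 − 0.0386) = 0.1264 / 0.9614 ≈ 0.1315

PS ≈ 0.131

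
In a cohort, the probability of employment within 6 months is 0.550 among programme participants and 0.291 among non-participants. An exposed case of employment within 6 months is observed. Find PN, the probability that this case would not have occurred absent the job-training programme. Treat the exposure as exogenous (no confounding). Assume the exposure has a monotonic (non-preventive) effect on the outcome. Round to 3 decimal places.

PN ≈ 0.471

Let p₁ = 0.55, p₀ = 0.291.
Under exogeneity and monotonicity, PN = (p₁ − p₀) / p₁.
PN = (0.55 − 0.291) / 0.55 = 0.259 / 0.55 ≈ 0.4709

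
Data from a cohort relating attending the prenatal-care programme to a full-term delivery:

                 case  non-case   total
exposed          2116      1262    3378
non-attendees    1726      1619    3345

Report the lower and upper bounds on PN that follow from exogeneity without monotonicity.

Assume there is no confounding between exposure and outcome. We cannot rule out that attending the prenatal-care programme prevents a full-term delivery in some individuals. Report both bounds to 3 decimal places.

0.176 ≤ PN ≤ 0.773

p₁ = P(outcome | exposed) = 2116/3378 = 0.62641
p₀ = P(outcome | unexposed) = 1726/3345 = 0.51599
Under exogeneity alone the bounds on PN are max{0,(p₁−p₀)/p₁} ≤ PN ≤ min{1,(1−p₀)/p₁}.
  lower = (p₁ − p₀)/p₁ = 0.11041 / 0.62641 ≈ 0.1763
  upper = min{1, (1 − p₀)/p₁} = 0.48401 / 0.62641 ≈ 0.7727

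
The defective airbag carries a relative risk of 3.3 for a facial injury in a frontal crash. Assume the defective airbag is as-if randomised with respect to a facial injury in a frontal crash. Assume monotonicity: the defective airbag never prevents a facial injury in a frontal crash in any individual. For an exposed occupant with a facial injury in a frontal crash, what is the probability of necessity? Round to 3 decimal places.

PN ≈ 0.697

Under exogeneity and monotonicity, PN = (RR − 1) / RR = 1 − 1/RR.
PN = (3.3 − 1) / 3.3 = 2.3 / 3.3 ≈ 0.6970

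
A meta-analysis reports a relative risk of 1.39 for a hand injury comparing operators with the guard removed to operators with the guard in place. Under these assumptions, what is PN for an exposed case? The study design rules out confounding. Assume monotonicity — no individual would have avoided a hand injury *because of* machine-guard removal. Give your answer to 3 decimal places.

PN ≈ 0.281

Under exogeneity and monotonicity, PN = (RR − 1) / RR = 1 − 1/RR.
PN = (1.39 − 1) / 1.39 = 0.39 / 1.39 ≈ 0.2806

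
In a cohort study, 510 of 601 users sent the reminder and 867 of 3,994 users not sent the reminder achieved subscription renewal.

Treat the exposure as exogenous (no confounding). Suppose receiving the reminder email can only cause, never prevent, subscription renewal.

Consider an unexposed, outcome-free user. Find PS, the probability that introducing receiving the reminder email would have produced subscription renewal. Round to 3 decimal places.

PS ≈ 0.807

p₁ = P(outcome | exposed) = 510/601 = 0.84859
p₀ = P(outcome | unexposed) = 867/3994 = 0.21708
Under exogeneity and monotonicity, PS = (p₁ − p₀) / (1 − p₀).
PS = (0.84859 − 0.21708) / (1 − 0.21708) = 0.63151 / 0.78292 ≈ 0.8066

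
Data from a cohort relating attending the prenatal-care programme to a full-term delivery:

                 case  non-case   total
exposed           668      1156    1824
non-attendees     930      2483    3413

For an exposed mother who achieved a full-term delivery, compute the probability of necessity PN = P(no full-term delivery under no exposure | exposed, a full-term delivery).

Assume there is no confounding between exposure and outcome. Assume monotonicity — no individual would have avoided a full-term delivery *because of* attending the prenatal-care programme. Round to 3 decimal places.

PN ≈ 0.256

p₁ = P(outcome | exposed) = 668/1824 = 0.36623
p₀ = P(outcome | unexposed) = 930/3413 = 0.27249
Under exogeneity and monotonicity, PN = (p₁ − p₀)/p₁.
PN = (0.36623 − 0.27249) / 0.36623 ≈ 0.2560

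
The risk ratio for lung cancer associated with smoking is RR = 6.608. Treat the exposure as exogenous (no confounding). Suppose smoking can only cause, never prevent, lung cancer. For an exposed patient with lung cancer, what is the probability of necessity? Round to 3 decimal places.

PN ≈ 0.849

Under exogeneity and monotonicity, PN = (RR − 1) / RR = 1 − 1/RR.
PN = (6.608 − 1) / 6.608 = 5.608 / 6.608 ≈ 0.8487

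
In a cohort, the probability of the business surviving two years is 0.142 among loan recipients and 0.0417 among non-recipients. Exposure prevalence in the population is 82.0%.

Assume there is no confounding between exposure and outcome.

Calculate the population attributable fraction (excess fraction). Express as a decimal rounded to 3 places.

PAF ≈ 0.664

Let p₁ = 0.142, p₀ = 0.0417.
Overall risk P(Y=1) = π·p₁ + (1−π)·p₀ = 0.82×0.142 + 0.18×0.0417 = 0.12395.
Under exogeneity, PAF = [P(Y=1) − p₀] / P(Y=1).
PAF = (0.12395 − 0.0417) / 0.12395 ≈ 0.6636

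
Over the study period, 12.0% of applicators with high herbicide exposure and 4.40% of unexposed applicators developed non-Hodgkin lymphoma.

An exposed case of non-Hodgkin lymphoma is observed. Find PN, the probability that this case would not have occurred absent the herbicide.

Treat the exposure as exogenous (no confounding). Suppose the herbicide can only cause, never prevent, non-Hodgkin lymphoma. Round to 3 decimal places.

p₁ = 0.12, p₀ = 0.044.
Under exogeneity and monotonicity, PN = (p₁ − p₀) / p₁.
PN = (0.12 − 0.044) / 0.12 = 0.076 / 0.12 ≈ 0.6333

PN ≈ 0.633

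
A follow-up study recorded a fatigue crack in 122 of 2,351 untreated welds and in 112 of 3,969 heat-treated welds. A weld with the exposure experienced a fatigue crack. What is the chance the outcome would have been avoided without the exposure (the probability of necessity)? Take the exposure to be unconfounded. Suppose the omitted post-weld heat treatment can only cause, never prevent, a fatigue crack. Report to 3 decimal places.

p₁ = P(outcome | exposed) = 122/2351 = 0.051893
p₀ = P(outcome | unexposed) = 112/3969 = 0.028219
Under exogeneity and monotonicity, PN = (p₁ − p₀) / p₁.
PN = (0.051893 − 0.028219) / 0.051893 = 0.023674 / 0.051893 ≈ 0.4562

PN ≈ 0.456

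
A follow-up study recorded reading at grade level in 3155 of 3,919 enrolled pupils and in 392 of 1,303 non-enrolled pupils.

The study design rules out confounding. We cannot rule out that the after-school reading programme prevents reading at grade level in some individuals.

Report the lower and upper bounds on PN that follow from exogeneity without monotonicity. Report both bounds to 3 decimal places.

p₁ = P(outcome | exposed) = 3155/3919 = 0.80505
p₀ = P(outcome | unexposed) = 392/1303 = 0.30084
Under exogeneity alone the bounds on PN are max{0,(p₁−p₀)/p₁} ≤ PN ≤ min{1,(1−p₀)/p₁}.
  lower = (p₁ − p₀)/p₁ = 0.50421 / 0.80505 ≈ 0.6263
  upper = min{1, (1 − p₀)/p₁} = 0.69916 / 0.80505 ≈ 0.8685

0.626 ≤ PN ≤ 0.868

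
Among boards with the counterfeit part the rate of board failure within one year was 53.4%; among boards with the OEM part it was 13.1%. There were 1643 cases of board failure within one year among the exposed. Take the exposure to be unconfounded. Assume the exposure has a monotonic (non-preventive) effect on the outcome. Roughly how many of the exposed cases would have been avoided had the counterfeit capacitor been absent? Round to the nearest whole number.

p₁ = 0.534, p₀ = 0.131.
PN = (p₁ − p₀)/p₁ = (0.534 − 0.131) / 0.534 ≈ 0.75468.
Attributable cases ≈ PN × (exposed cases) = 0.75468 × 1643 ≈ 1239.94.

about 1240 cases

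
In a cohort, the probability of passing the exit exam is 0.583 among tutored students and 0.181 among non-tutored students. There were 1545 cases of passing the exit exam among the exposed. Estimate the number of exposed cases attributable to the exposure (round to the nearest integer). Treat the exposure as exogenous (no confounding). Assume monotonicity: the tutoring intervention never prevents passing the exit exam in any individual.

about 1065 cases

Let p₁ = 0.583, p₀ = 0.181.
PN = (p₁ − p₀)/p₁ = (0.583 − 0.181) / 0.583 ≈ 0.68954.
Attributable cases ≈ PN × (exposed cases) = 0.68954 × 1545 ≈ 1065.33.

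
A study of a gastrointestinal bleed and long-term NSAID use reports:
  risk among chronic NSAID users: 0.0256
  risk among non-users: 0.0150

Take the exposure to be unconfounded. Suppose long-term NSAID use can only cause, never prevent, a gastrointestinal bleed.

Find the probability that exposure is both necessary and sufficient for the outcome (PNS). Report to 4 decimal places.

PNS ≈ 0.0106

Let p₁ = 0.0256, p₀ = 0.015.
Under exogeneity and monotonicity, PNS = p₁ − p₀.
PNS = 0.0256 − 0.015 = 0.0106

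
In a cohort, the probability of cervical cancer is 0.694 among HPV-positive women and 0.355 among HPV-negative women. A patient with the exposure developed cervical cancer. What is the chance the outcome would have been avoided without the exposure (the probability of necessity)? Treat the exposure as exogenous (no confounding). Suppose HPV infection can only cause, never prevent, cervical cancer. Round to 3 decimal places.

PN ≈ 0.488

Let p₁ = 0.694, p₀ = 0.355.
Under exogeneity and monotonicity, PN = (p₁ − p₀) / p₁.
PN = (0.694 − 0.355) / 0.694 = 0.339 / 0.694 ≈ 0.4885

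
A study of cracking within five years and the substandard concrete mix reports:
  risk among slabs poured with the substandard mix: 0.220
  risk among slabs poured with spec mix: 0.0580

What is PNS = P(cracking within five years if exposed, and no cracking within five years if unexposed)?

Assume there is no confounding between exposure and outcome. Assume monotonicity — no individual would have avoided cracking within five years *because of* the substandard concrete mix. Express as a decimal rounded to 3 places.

Let p₁ = 0.22, p₀ = 0.058.
Under exogeneity and monotonicity, PNS = p₁ − p₀.
PNS = 0.22 − 0.058 = 0.162

PNS ≈ 0.162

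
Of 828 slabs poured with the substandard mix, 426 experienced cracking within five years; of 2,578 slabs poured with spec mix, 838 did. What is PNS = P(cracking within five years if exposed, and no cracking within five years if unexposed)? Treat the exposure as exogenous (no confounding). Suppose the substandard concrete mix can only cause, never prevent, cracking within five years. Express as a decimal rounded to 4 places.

PNS ≈ 0.1894

p₁ = P(outcome | exposed) = 426/828 = 0.51449
p₀ = P(outcome | unexposed) = 838/2578 = 0.32506
Under exogeneity and monotonicity, PNS = p₁ − p₀.
PNS = 0.51449 − 0.32506 = 0.18943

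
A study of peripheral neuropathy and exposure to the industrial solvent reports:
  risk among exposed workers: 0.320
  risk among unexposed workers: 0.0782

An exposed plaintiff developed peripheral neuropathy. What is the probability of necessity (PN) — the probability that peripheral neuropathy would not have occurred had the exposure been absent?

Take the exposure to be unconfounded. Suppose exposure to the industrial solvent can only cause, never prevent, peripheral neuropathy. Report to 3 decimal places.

Let p₁ = 0.32, p₀ = 0.0782.
Under exogeneity and monotonicity, PN = (p₁ − p₀) / p₁.
PN = (0.32 − 0.0782) / 0.32 = 0.2418 / 0.32 ≈ 0.7556

PN ≈ 0.756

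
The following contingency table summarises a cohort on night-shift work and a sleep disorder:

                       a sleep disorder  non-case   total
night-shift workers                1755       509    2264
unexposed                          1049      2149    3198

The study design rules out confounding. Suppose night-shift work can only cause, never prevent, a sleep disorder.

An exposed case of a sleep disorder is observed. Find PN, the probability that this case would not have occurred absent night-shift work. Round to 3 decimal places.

p₁ = P(outcome | exposed) = 1755/2264 = 0.77518
p₀ = P(outcome | unexposed) = 1049/3198 = 0.32802
Under exogeneity and monotonicity, PN = (p₁ − p₀)/p₁.
PN = (0.77518 − 0.32802) / 0.77518 ≈ 0.5768

PN ≈ 0.577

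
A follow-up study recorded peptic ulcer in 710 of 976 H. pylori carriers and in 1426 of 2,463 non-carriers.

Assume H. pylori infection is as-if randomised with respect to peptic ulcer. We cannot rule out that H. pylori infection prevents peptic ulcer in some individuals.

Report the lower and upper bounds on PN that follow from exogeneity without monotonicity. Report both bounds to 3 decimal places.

p₁ = P(outcome | exposed) = 710/976 = 0.72746
p₀ = P(outcome | unexposed) = 1426/2463 = 0.57897
Under exogeneity alone the bounds on PN are max{0,(p₁−p₀)/p₁} ≤ PN ≤ min{1,(1−p₀)/p₁}.
  lower = (p₁ − p₀)/p₁ = 0.14849 / 0.72746 ≈ 0.2041
  upper = min{1, (1 − p₀)/p₁} = 0.42103 / 0.72746 ≈ 0.5788

0.204 ≤ PN ≤ 0.579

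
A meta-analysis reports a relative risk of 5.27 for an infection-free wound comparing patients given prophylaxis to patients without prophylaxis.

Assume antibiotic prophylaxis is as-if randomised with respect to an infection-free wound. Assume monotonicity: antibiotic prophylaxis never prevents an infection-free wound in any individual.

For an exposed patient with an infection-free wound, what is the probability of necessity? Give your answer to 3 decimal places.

Under exogeneity and monotonicity, PN = (RR − 1) / RR = 1 − 1/RR.
PN = (5.27 − 1) / 5.27 = 4.27 / 5.27 ≈ 0.8102

PN ≈ 0.810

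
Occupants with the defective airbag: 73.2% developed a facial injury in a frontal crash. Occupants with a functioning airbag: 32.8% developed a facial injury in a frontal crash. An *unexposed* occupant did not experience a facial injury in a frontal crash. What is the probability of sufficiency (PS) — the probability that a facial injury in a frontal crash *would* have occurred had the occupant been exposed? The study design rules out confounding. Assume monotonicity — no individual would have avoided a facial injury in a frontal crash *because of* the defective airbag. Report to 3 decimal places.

PS ≈ 0.601

p₁ = 0.732, p₀ = 0.328.
Under exogeneity and monotonicity, PS = (p₁ − p₀) / (1 − p₀).
PS = (0.732 − 0.328) / (1 − 0.328) = 0.404 / 0.672 ≈ 0.6012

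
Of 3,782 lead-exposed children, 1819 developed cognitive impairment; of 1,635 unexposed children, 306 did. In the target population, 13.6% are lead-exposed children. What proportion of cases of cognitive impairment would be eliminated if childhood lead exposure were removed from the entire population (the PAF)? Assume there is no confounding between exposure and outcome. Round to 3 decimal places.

PAF ≈ 0.176

p₁ = P(outcome | exposed) = 1819/3782 = 0.48096
p₀ = P(outcome | unexposed) = 306/1635 = 0.18716
Overall risk P(Y=1) = π·p₁ + (1−π)·p₀ = 0.136×0.48096 + 0.864×0.18716 = 0.22711.
Under exogeneity, PAF = [P(Y=1) − p₀] / P(Y=1).
PAF = (0.22711 − 0.18716) / 0.22711 ≈ 0.1759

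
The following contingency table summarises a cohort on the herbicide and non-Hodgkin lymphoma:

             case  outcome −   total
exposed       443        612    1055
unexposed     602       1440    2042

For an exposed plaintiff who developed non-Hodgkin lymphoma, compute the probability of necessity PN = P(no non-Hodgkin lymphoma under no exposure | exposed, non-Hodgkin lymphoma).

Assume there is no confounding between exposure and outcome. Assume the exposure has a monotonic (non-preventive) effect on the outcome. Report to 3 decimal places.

p₁ = P(outcome | exposed) = 443/1055 = 0.41991
p₀ = P(outcome | unexposed) = 602/2042 = 0.29481
Under exogeneity and monotonicity, PN = (p₁ − p₀) / p₁.
PN = (0.41991 − 0.29481) / 0.41991 = 0.1251 / 0.41991 ≈ 0.2979

PN ≈ 0.298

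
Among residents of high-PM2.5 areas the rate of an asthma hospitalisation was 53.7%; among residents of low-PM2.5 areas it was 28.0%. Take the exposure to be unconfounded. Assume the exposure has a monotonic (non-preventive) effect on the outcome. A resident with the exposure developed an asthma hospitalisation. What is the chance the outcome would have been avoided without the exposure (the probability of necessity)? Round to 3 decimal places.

PN ≈ 0.479

p₁ = 0.537, p₀ = 0.28.
Under exogeneity and monotonicity, PN = (p₁ − p₀) / p₁.
PN = (0.537 − 0.28) / 0.537 = 0.257 / 0.537 ≈ 0.4786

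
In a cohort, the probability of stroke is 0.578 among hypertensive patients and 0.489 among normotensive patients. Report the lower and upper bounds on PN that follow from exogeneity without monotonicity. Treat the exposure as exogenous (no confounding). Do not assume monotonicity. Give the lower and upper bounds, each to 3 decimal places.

0.154 ≤ PN ≤ 0.884

Let p₁ = 0.578, p₀ = 0.489.
Under exogeneity alone the bounds on PN are max{0,(p₁−p₀)/p₁} ≤ PN ≤ min{1,(1−p₀)/p₁}.
  lower = (p₁ − p₀)/p₁ = 0.089 / 0.578 ≈ 0.1540
  upper = min{1, (1 − p₀)/p₁} = 0.511 / 0.578 ≈ 0.8841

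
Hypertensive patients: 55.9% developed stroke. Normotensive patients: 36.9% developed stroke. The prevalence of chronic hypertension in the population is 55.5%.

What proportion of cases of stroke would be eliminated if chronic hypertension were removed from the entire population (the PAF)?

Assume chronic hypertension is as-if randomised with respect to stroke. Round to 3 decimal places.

p₁ = 0.559, p₀ = 0.369.
Overall risk P(Y=1) = π·p₁ + (1−π)·p₀ = 0.555×0.559 + 0.445×0.369 = 0.47445.
Under exogeneity, PAF = [P(Y=1) − p₀] / P(Y=1).
PAF = (0.47445 − 0.369) / 0.47445 ≈ 0.2223

PAF ≈ 0.222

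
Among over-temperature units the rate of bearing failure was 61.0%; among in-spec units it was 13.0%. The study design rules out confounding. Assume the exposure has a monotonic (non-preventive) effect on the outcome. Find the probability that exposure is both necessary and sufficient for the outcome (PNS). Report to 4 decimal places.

p₁ = 0.61, p₀ = 0.13.
Under exogeneity and monotonicity, PNS = p₁ − p₀.
PNS = 0.61 − 0.13 = 0.48

PNS ≈ 0.4800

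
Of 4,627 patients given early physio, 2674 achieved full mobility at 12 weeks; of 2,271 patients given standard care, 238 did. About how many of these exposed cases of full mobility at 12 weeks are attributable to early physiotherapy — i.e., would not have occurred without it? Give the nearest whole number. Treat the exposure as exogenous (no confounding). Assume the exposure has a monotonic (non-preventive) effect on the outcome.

about 2189 cases

p₁ = P(outcome | exposed) = 2674/4627 = 0.57791
p₀ = P(outcome | unexposed) = 238/2271 = 0.1048
PN = (p₁ − p₀)/p₁ = (0.57791 − 0.1048) / 0.57791 ≈ 0.81866.
Attributable cases ≈ PN × (exposed cases) = 0.81866 × 2674 ≈ 2189.09.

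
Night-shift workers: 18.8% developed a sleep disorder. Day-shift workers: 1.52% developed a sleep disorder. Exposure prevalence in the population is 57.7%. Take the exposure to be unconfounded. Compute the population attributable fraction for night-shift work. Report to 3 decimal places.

p₁ = 0.188, p₀ = 0.0152.
Overall risk P(Y=1) = π·p₁ + (1−π)·p₀ = 0.577×0.188 + 0.423×0.0152 = 0.11491.
Under exogeneity, PAF = [P(Y=1) − p₀] / P(Y=1).
PAF = (0.11491 − 0.0152) / 0.11491 ≈ 0.8677

PAF ≈ 0.868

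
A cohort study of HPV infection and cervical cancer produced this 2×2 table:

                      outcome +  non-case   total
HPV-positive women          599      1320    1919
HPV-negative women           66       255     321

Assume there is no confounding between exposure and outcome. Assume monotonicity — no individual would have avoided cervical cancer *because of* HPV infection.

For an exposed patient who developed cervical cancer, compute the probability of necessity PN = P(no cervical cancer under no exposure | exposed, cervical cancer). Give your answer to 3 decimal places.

PN ≈ 0.341

p₁ = P(outcome | exposed) = 599/1919 = 0.31214
p₀ = P(outcome | unexposed) = 66/321 = 0.20561
Under exogeneity and monotonicity, PN = (p₁ − p₀) / p₁.
PN = (0.31214 − 0.20561) / 0.31214 = 0.10653 / 0.31214 ≈ 0.3413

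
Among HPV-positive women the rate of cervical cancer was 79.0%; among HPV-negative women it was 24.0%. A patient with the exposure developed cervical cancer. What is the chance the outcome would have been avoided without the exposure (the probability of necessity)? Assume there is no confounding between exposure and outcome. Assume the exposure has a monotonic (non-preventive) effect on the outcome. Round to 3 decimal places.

PN ≈ 0.696

p₁ = 0.79, p₀ = 0.24.
Under exogeneity and monotonicity, PN = (p₁ − p₀) / p₁.
PN = (0.79 − 0.24) / 0.79 = 0.55 / 0.79 ≈ 0.6962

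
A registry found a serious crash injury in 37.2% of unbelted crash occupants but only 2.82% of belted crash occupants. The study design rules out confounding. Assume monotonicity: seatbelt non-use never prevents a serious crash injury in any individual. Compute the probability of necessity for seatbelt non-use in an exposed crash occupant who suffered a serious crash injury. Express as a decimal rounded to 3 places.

PN ≈ 0.924

p₁ = 0.372, p₀ = 0.0282.
Under exogeneity and monotonicity, PN = (p₁ − p₀) / p₁.
PN = (0.372 − 0.0282) / 0.372 = 0.3438 / 0.372 ≈ 0.9242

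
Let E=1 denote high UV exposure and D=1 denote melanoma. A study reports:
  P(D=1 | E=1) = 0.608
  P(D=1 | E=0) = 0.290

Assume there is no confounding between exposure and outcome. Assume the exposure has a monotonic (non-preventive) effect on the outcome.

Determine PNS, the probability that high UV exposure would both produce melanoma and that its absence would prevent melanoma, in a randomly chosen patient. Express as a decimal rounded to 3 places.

PNS ≈ 0.318

Let p₁ = 0.608, p₀ = 0.29.
Under exogeneity and monotonicity, PNS = p₁ − p₀.
PNS = 0.608 − 0.29 = 0.318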